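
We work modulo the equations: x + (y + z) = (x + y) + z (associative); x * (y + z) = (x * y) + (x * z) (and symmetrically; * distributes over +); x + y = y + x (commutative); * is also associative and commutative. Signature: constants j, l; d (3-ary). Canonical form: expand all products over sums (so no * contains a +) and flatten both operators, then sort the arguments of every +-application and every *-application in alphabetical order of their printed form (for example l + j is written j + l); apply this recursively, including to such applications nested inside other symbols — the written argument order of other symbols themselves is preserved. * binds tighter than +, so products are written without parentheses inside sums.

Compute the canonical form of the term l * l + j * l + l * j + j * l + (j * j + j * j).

Un-nest:  l * l + j * l + j * l + j * l + j * j + j * j
Sort arguments:  j * j + j * j + j * l + j * l + j * l + l * l

Answer: j * j + j * j + j * l + j * l + j * l + l * l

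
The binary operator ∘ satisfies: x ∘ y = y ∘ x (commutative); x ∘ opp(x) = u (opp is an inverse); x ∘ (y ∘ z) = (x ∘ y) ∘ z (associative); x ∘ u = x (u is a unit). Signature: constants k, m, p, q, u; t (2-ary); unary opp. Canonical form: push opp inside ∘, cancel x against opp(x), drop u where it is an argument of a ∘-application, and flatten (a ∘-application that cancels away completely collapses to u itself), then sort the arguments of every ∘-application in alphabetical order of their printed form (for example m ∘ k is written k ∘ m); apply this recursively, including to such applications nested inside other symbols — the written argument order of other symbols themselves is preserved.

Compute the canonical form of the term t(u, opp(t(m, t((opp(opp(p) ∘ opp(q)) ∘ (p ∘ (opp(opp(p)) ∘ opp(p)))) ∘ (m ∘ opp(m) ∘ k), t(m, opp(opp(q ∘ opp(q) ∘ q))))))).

Answer: t(u, opp(t(m, t(k ∘ p ∘ p ∘ q, t(m, q)))))

Derivation:
Descend into:  (opp(opp(p) ∘ opp(q)) ∘ (p ∘ (opp(opp(p)) ∘ opp(p)))) ∘ (m ∘ opp(m) ∘ k)
Push opp inside:  distribute opp over ∘ and collapse double opp
Inverses cancel:  m cancels
Collect terms:  p ∘ p ∘ q ∘ k
Order the arguments:  k ∘ p ∘ p ∘ q
Reassemble:  t(u, opp(t(m, t(k ∘ p ∘ p ∘ q, t(m, q)))))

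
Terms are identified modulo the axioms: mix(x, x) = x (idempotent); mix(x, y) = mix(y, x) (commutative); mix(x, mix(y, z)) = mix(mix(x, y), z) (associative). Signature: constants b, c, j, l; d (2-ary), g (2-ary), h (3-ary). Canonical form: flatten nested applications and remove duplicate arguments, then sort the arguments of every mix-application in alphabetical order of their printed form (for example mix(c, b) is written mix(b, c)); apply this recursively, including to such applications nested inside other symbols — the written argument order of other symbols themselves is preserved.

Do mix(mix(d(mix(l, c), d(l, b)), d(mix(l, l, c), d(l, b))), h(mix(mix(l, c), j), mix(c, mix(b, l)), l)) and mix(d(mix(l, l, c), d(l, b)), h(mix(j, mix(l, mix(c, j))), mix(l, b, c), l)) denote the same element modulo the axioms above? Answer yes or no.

Answer: yes — both canonical forms are mix(d(mix(c, l), d(l, b)), h(mix(c, j, l), mix(b, c, l), l))

Derivation:
Left:  mix(mix(d(mix(l, c), d(l, b)), d(mix(l, l, c), d(l, b))), h(mix(mix(l, c), j), mix(c, mix(b, l)), l))
  Merge nested applications:  mix(d(mix(l, c), d(l, b)), d(mix(l, l, c), d(l, b)), h(mix(mix(l, c), j), mix(c, mix(b, l)), l))
  Inside:  d(mix(l, c), d(l, b))  →  d(mix(c, l), d(l, b))
  Simplify inside:  d(mix(l, l, c), d(l, b))  →  d(mix(c, l), d(l, b))
  Inside:  h(mix(mix(l, c), j), mix(c, mix(b, l)), l)  →  h(mix(c, j, l), mix(b, c, l), l)
  Deduplicate:  drop duplicate d(mix(c, l), d(l, b))
  Order the arguments:  mix(d(mix(c, l), d(l, b)), h(mix(c, j, l), mix(b, c, l), l))
Right:  mix(d(mix(l, l, c), d(l, b)), h(mix(j, mix(l, mix(c, j))), mix(l, b, c), l))
  Inside:  d(mix(l, l, c), d(l, b))  →  d(mix(c, l), d(l, b))
  Inside:  h(mix(j, mix(l, mix(c, j))), mix(l, b, c), l)  →  h(mix(c, j, l), mix(b, c, l), l)
  Order the arguments:  mix(d(mix(c, l), d(l, b)), h(mix(c, j, l), mix(b, c, l), l))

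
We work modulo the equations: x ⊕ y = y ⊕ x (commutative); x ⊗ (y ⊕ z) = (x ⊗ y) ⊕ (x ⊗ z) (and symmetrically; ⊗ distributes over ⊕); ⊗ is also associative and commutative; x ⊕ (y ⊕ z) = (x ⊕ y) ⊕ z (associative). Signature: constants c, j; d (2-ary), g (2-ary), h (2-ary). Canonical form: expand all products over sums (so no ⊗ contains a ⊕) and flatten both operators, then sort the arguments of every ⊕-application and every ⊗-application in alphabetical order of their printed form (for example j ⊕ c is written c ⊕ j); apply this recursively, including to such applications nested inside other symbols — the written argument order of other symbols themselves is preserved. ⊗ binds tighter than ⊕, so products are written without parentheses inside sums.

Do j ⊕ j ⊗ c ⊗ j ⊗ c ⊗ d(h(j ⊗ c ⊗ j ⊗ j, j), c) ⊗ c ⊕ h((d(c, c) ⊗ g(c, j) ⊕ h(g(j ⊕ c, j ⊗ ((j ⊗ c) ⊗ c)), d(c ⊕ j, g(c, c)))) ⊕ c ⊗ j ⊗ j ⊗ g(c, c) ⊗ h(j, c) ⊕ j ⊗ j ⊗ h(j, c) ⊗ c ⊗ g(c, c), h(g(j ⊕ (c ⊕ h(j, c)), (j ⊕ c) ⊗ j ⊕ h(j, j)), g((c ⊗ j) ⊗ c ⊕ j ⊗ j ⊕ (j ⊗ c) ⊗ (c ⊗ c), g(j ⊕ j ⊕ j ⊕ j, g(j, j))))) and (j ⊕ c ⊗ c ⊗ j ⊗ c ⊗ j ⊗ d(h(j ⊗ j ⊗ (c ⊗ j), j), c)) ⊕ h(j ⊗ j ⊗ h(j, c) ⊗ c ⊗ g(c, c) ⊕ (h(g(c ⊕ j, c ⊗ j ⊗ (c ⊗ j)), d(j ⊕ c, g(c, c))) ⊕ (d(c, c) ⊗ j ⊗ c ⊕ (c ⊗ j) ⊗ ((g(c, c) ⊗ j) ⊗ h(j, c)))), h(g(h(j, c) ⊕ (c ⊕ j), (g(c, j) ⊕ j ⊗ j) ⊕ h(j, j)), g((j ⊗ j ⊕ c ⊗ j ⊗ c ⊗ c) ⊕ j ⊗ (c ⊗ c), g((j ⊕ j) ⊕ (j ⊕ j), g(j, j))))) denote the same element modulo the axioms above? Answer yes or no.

Left:  j ⊕ j ⊗ c ⊗ j ⊗ c ⊗ d(h(j ⊗ c ⊗ j ⊗ j, j), c) ⊗ c ⊕ h((d(c, c) ⊗ g(c, j) ⊕ h(g(j ⊕ c, j ⊗ ((j ⊗ c) ⊗ c)), d(c ⊕ j, g(c, c)))) ⊕ c ⊗ j ⊗ j ⊗ g(c, c) ⊗ h(j, c) ⊕ j ⊗ j ⊗ h(j, c) ⊗ c ⊗ g(c, c), h(g(j ⊕ (c ⊕ h(j, c)), (j ⊕ c) ⊗ j ⊕ h(j, j)), g((c ⊗ j) ⊗ c ⊕ j ⊗ j ⊕ (j ⊗ c) ⊗ (c ⊗ c), g(j ⊕ j ⊕ j ⊕ j, g(j, j)))))
  Distribute:  j ⊕ c ⊗ c ⊗ c ⊗ d(h(c ⊗ j ⊗ j ⊗ j, j), c) ⊗ j ⊗ j ⊕ h(c ⊗ g(c, c) ⊗ h(j, c) ⊗ j ⊗ j ⊕ c ⊗ g(c, c) ⊗ h(j, c) ⊗ j ⊗ j ⊕ d(c, c) ⊗ g(c, j) ⊕ h(g(c ⊕ j, c ⊗ c ⊗ j ⊗ j), d(c ⊕ j, g(c, c))), h(g(c ⊕ h(j, c) ⊕ j, c ⊗ j ⊕ h(j, j) ⊕ j ⊗ j), g(c ⊗ c ⊗ c ⊗ j ⊕ c ⊗ c ⊗ j ⊕ j ⊗ j, g(j ⊕ j ⊕ j ⊕ j, g(j, j)))))
  Order the arguments:  c ⊗ c ⊗ c ⊗ d(h(c ⊗ j ⊗ j ⊗ j, j), c) ⊗ j ⊗ j ⊕ h(c ⊗ g(c, c) ⊗ h(j, c) ⊗ j ⊗ j ⊕ c ⊗ g(c, c) ⊗ h(j, c) ⊗ j ⊗ j ⊕ d(c, c) ⊗ g(c, j) ⊕ h(g(c ⊕ j, c ⊗ c ⊗ j ⊗ j), d(c ⊕ j, g(c, c))), h(g(c ⊕ h(j, c) ⊕ j, c ⊗ j ⊕ h(j, j) ⊕ j ⊗ j), g(c ⊗ c ⊗ c ⊗ j ⊕ c ⊗ c ⊗ j ⊕ j ⊗ j, g(j ⊕ j ⊕ j ⊕ j, g(j, j))))) ⊕ j
Right:  (j ⊕ c ⊗ c ⊗ j ⊗ c ⊗ j ⊗ d(h(j ⊗ j ⊗ (c ⊗ j), j), c)) ⊕ h(j ⊗ j ⊗ h(j, c) ⊗ c ⊗ g(c, c) ⊕ (h(g(c ⊕ j, c ⊗ j ⊗ (c ⊗ j)), d(j ⊕ c, g(c, c))) ⊕ (d(c, c) ⊗ j ⊗ c ⊕ (c ⊗ j) ⊗ ((g(c, c) ⊗ j) ⊗ h(j, c)))), h(g(h(j, c) ⊕ (c ⊕ j), (g(c, j) ⊕ j ⊗ j) ⊕ h(j, j)), g((j ⊗ j ⊕ c ⊗ j ⊗ c ⊗ c) ⊕ j ⊗ (c ⊗ c), g((j ⊕ j) ⊕ (j ⊕ j), g(j, j)))))
  Flatten:  j ⊕ c ⊗ c ⊗ c ⊗ d(h(c ⊗ j ⊗ j ⊗ j, j), c) ⊗ j ⊗ j ⊕ h(c ⊗ d(c, c) ⊗ j ⊕ c ⊗ g(c, c) ⊗ h(j, c) ⊗ j ⊗ j ⊕ c ⊗ g(c, c) ⊗ h(j, c) ⊗ j ⊗ j ⊕ h(g(c ⊕ j, c ⊗ c ⊗ j ⊗ j), d(c ⊕ j, g(c, c))), h(g(c ⊕ h(j, c) ⊕ j, g(c, j) ⊕ h(j, j) ⊕ j ⊗ j), g(c ⊗ c ⊗ c ⊗ j ⊕ c ⊗ c ⊗ j ⊕ j ⊗ j, g(j ⊕ j ⊕ j ⊕ j, g(j, j)))))
  Order the arguments:  c ⊗ c ⊗ c ⊗ d(h(c ⊗ j ⊗ j ⊗ j, j), c) ⊗ j ⊗ j ⊕ h(c ⊗ d(c, c) ⊗ j ⊕ c ⊗ g(c, c) ⊗ h(j, c) ⊗ j ⊗ j ⊕ c ⊗ g(c, c) ⊗ h(j, c) ⊗ j ⊗ j ⊕ h(g(c ⊕ j, c ⊗ c ⊗ j ⊗ j), d(c ⊕ j, g(c, c))), h(g(c ⊕ h(j, c) ⊕ j, g(c, j) ⊕ h(j, j) ⊕ j ⊗ j), g(c ⊗ c ⊗ c ⊗ j ⊕ c ⊗ c ⊗ j ⊕ j ⊗ j, g(j ⊕ j ⊕ j ⊕ j, g(j, j))))) ⊕ j

Answer: no — c ⊗ c ⊗ c ⊗ d(h(c ⊗ j ⊗ j ⊗ j, j), c) ⊗ j ⊗ j ⊕ h(c ⊗ g(c, c) ⊗ h(j, c) ⊗ j ⊗ j ⊕ c ⊗ g(c, c) ⊗ h(j, c) ⊗ j ⊗ j ⊕ d(c, c) ⊗ g(c, j) ⊕ h(g(c ⊕ j, c ⊗ c ⊗ j ⊗ j), d(c ⊕ j, g(c, c))), h(g(c ⊕ h(j, c) ⊕ j, c ⊗ j ⊕ h(j, j) ⊕ j ⊗ j), g(c ⊗ c ⊗ c ⊗ j ⊕ c ⊗ c ⊗ j ⊕ j ⊗ j, g(j ⊕ j ⊕ j ⊕ j, g(j, j))))) ⊕ j vs c ⊗ c ⊗ c ⊗ d(h(c ⊗ j ⊗ j ⊗ j, j), c) ⊗ j ⊗ j ⊕ h(c ⊗ d(c, c) ⊗ j ⊕ c ⊗ g(c, c) ⊗ h(j, c) ⊗ j ⊗ j ⊕ c ⊗ g(c, c) ⊗ h(j, c) ⊗ j ⊗ j ⊕ h(g(c ⊕ j, c ⊗ c ⊗ j ⊗ j), d(c ⊕ j, g(c, c))), h(g(c ⊕ h(j, c) ⊕ j, g(c, j) ⊕ h(j, j) ⊕ j ⊗ j), g(c ⊗ c ⊗ c ⊗ j ⊕ c ⊗ c ⊗ j ⊕ j ⊗ j, g(j ⊕ j ⊕ j ⊕ j, g(j, j))))) ⊕ j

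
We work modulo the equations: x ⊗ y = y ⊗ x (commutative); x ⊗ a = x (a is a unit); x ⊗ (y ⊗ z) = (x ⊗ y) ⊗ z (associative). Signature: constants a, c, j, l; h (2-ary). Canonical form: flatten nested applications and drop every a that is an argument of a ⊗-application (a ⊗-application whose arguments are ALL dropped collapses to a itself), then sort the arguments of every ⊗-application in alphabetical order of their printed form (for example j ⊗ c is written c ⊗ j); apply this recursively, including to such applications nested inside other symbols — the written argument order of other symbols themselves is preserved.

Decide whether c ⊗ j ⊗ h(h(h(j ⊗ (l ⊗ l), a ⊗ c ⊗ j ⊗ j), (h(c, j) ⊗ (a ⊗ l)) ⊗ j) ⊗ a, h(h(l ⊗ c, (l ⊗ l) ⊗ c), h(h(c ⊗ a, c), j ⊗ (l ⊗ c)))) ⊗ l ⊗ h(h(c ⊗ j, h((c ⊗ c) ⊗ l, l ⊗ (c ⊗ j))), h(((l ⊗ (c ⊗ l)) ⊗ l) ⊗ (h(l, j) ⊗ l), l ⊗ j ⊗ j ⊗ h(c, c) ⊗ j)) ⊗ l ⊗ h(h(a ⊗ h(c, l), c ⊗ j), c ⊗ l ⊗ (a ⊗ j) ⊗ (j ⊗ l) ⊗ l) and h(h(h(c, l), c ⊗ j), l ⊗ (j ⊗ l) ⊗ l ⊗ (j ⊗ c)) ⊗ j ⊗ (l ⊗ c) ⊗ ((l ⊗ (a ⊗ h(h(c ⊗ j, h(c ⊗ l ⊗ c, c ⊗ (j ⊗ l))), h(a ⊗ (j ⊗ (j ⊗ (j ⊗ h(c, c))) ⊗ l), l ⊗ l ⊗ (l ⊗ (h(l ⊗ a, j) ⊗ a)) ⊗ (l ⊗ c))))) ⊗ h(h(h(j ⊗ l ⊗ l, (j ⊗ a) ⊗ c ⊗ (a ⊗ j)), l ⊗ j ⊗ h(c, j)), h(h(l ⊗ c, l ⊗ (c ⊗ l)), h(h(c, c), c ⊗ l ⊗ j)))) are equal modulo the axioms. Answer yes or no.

Left:  c ⊗ j ⊗ h(h(h(j ⊗ (l ⊗ l), a ⊗ c ⊗ j ⊗ j), (h(c, j) ⊗ (a ⊗ l)) ⊗ j) ⊗ a, h(h(l ⊗ c, (l ⊗ l) ⊗ c), h(h(c ⊗ a, c), j ⊗ (l ⊗ c)))) ⊗ l ⊗ h(h(c ⊗ j, h((c ⊗ c) ⊗ l, l ⊗ (c ⊗ j))), h(((l ⊗ (c ⊗ l)) ⊗ l) ⊗ (h(l, j) ⊗ l), l ⊗ j ⊗ j ⊗ h(c, c) ⊗ j)) ⊗ l ⊗ h(h(a ⊗ h(c, l), c ⊗ j), c ⊗ l ⊗ (a ⊗ j) ⊗ (j ⊗ l) ⊗ l)
  Inside:  h(h(h(j ⊗ (l ⊗ l), a ⊗ c ⊗ j ⊗ j), (h(c, j) ⊗ (a ⊗ l)) ⊗ j) ⊗ a, h(h(l ⊗ c, (l ⊗ l) ⊗ c), h(h(c ⊗ a, c), j ⊗ (l ⊗ c))))  →  h(h(h(j ⊗ l ⊗ l, c ⊗ j ⊗ j), h(c, j) ⊗ j ⊗ l), h(h(c ⊗ l, c ⊗ l ⊗ l), h(h(c, c), c ⊗ j ⊗ l)))
  Canonicalize subterm:  h(h(c ⊗ j, h((c ⊗ c) ⊗ l, l ⊗ (c ⊗ j))), h(((l ⊗ (c ⊗ l)) ⊗ l) ⊗ (h(l, j) ⊗ l), l ⊗ j ⊗ j ⊗ h(c, c) ⊗ j))  →  h(h(c ⊗ j, h(c ⊗ c ⊗ l, c ⊗ j ⊗ l)), h(c ⊗ h(l, j) ⊗ l ⊗ l ⊗ l ⊗ l, h(c, c) ⊗ j ⊗ j ⊗ j ⊗ l))
  Simplify inside:  h(h(a ⊗ h(c, l), c ⊗ j), c ⊗ l ⊗ (a ⊗ j) ⊗ (j ⊗ l) ⊗ l)  →  h(h(h(c, l), c ⊗ j), c ⊗ j ⊗ j ⊗ l ⊗ l ⊗ l)
  Order the arguments:  c ⊗ h(h(c ⊗ j, h(c ⊗ c ⊗ l, c ⊗ j ⊗ l)), h(c ⊗ h(l, j) ⊗ l ⊗ l ⊗ l ⊗ l, h(c, c) ⊗ j ⊗ j ⊗ j ⊗ l)) ⊗ h(h(h(c, l), c ⊗ j), c ⊗ j ⊗ j ⊗ l ⊗ l ⊗ l) ⊗ h(h(h(j ⊗ l ⊗ l, c ⊗ j ⊗ j), h(c, j) ⊗ j ⊗ l), h(h(c ⊗ l, c ⊗ l ⊗ l), h(h(c, c), c ⊗ j ⊗ l))) ⊗ j ⊗ l ⊗ l
Right:  h(h(h(c, l), c ⊗ j), l ⊗ (j ⊗ l) ⊗ l ⊗ (j ⊗ c)) ⊗ j ⊗ (l ⊗ c) ⊗ ((l ⊗ (a ⊗ h(h(c ⊗ j, h(c ⊗ l ⊗ c, c ⊗ (j ⊗ l))), h(a ⊗ (j ⊗ (j ⊗ (j ⊗ h(c, c))) ⊗ l), l ⊗ l ⊗ (l ⊗ (h(l ⊗ a, j) ⊗ a)) ⊗ (l ⊗ c))))) ⊗ h(h(h(j ⊗ l ⊗ l, (j ⊗ a) ⊗ c ⊗ (a ⊗ j)), l ⊗ j ⊗ h(c, j)), h(h(l ⊗ c, l ⊗ (c ⊗ l)), h(h(c, c), c ⊗ l ⊗ j))))
  Flatten:  h(h(h(c, l), c ⊗ j), l ⊗ (j ⊗ l) ⊗ l ⊗ (j ⊗ c)) ⊗ j ⊗ l ⊗ c ⊗ l ⊗ a ⊗ h(h(c ⊗ j, h(c ⊗ l ⊗ c, c ⊗ (j ⊗ l))), h(a ⊗ (j ⊗ (j ⊗ (j ⊗ h(c, c))) ⊗ l), l ⊗ l ⊗ (l ⊗ (h(l ⊗ a, j) ⊗ a)) ⊗ (l ⊗ c))) ⊗ h(h(h(j ⊗ l ⊗ l, (j ⊗ a) ⊗ c ⊗ (a ⊗ j)), l ⊗ j ⊗ h(c, j)), h(h(l ⊗ c, l ⊗ (c ⊗ l)), h(h(c, c), c ⊗ l ⊗ j)))
  Canonicalize subterm:  h(h(h(c, l), c ⊗ j), l ⊗ (j ⊗ l) ⊗ l ⊗ (j ⊗ c))  →  h(h(h(c, l), c ⊗ j), c ⊗ j ⊗ j ⊗ l ⊗ l ⊗ l)
  Simplify inside:  h(h(c ⊗ j, h(c ⊗ l ⊗ c, c ⊗ (j ⊗ l))), h(a ⊗ (j ⊗ (j ⊗ (j ⊗ h(c, c))) ⊗ l), l ⊗ l ⊗ (l ⊗ (h(l ⊗ a, j) ⊗ a)) ⊗ (l ⊗ c)))  →  h(h(c ⊗ j, h(c ⊗ c ⊗ l, c ⊗ j ⊗ l)), h(h(c, c) ⊗ j ⊗ j ⊗ j ⊗ l, c ⊗ h(l, j) ⊗ l ⊗ l ⊗ l ⊗ l))
  Canonicalize subterm:  h(h(h(j ⊗ l ⊗ l, (j ⊗ a) ⊗ c ⊗ (a ⊗ j)), l ⊗ j ⊗ h(c, j)), h(h(l ⊗ c, l ⊗ (c ⊗ l)), h(h(c, c), c ⊗ l ⊗ j)))  →  h(h(h(j ⊗ l ⊗ l, c ⊗ j ⊗ j), h(c, j) ⊗ j ⊗ l), h(h(c ⊗ l, c ⊗ l ⊗ l), h(h(c, c), c ⊗ j ⊗ l)))
  Units out:  drop a
  Order the arguments:  c ⊗ h(h(c ⊗ j, h(c ⊗ c ⊗ l, c ⊗ j ⊗ l)), h(h(c, c) ⊗ j ⊗ j ⊗ j ⊗ l, c ⊗ h(l, j) ⊗ l ⊗ l ⊗ l ⊗ l)) ⊗ h(h(h(c, l), c ⊗ j), c ⊗ j ⊗ j ⊗ l ⊗ l ⊗ l) ⊗ h(h(h(j ⊗ l ⊗ l, c ⊗ j ⊗ j), h(c, j) ⊗ j ⊗ l), h(h(c ⊗ l, c ⊗ l ⊗ l), h(h(c, c), c ⊗ j ⊗ l))) ⊗ j ⊗ l ⊗ l

Answer: no — c ⊗ h(h(c ⊗ j, h(c ⊗ c ⊗ l, c ⊗ j ⊗ l)), h(c ⊗ h(l, j) ⊗ l ⊗ l ⊗ l ⊗ l, h(c, c) ⊗ j ⊗ j ⊗ j ⊗ l)) ⊗ h(h(h(c, l), c ⊗ j), c ⊗ j ⊗ j ⊗ l ⊗ l ⊗ l) ⊗ h(h(h(j ⊗ l ⊗ l, c ⊗ j ⊗ j), h(c, j) ⊗ j ⊗ l), h(h(c ⊗ l, c ⊗ l ⊗ l), h(h(c, c), c ⊗ j ⊗ l))) ⊗ j ⊗ l ⊗ l vs c ⊗ h(h(c ⊗ j, h(c ⊗ c ⊗ l, c ⊗ j ⊗ l)), h(h(c, c) ⊗ j ⊗ j ⊗ j ⊗ l, c ⊗ h(l, j) ⊗ l ⊗ l ⊗ l ⊗ l)) ⊗ h(h(h(c, l), c ⊗ j), c ⊗ j ⊗ j ⊗ l ⊗ l ⊗ l) ⊗ h(h(h(j ⊗ l ⊗ l, c ⊗ j ⊗ j), h(c, j) ⊗ j ⊗ l), h(h(c ⊗ l, c ⊗ l ⊗ l), h(h(c, c), c ⊗ j ⊗ l))) ⊗ j ⊗ l ⊗ l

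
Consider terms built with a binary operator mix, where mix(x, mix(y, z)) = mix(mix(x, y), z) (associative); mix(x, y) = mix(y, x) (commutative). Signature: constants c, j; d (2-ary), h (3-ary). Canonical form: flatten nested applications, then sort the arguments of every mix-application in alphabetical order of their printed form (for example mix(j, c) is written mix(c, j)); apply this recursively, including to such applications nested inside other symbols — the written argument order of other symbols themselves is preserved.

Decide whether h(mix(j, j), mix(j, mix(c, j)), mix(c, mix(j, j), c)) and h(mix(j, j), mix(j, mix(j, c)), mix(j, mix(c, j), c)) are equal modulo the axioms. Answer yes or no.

Left:  h(mix(j, j), mix(j, mix(c, j)), mix(c, mix(j, j), c))
  Work inside:  mix(c, mix(j, j), c)
  Un-nest:  mix(c, j, j, c)
  Sort:  mix(c, c, j, j)
  Rebuild:  h(mix(j, j), mix(c, j, j), mix(c, c, j, j))
Right:  h(mix(j, j), mix(j, mix(j, c)), mix(j, mix(c, j), c))
  Work inside:  mix(j, mix(c, j), c)
  Flatten:  mix(j, c, j, c)
  Sort arguments:  mix(c, c, j, j)
  Reassemble:  h(mix(j, j), mix(c, j, j), mix(c, c, j, j))

Answer: yes — both canonical forms are h(mix(j, j), mix(c, j, j), mix(c, c, j, j))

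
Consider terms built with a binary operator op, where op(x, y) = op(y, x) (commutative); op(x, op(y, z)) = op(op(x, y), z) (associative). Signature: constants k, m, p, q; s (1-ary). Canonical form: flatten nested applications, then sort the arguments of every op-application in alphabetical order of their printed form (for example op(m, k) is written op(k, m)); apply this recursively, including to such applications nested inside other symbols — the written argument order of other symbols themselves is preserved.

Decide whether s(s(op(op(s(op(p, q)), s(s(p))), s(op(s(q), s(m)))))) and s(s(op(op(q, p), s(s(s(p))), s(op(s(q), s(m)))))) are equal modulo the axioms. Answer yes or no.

Answer: no — s(s(op(s(op(p, q)), s(op(s(m), s(q))), s(s(p))))) vs s(s(op(p, q, s(op(s(m), s(q))), s(s(s(p))))))

Derivation:
Left:  s(s(op(op(s(op(p, q)), s(s(p))), s(op(s(q), s(m))))))
  Work inside:  op(op(s(op(p, q)), s(s(p))), s(op(s(q), s(m))))
  Un-nest:  op(s(op(p, q)), s(s(p)), s(op(s(q), s(m))))
  Inside:  s(op(s(q), s(m)))  →  s(op(s(m), s(q)))
  Sort arguments:  op(s(op(p, q)), s(op(s(m), s(q))), s(s(p)))
  Put back:  s(s(op(s(op(p, q)), s(op(s(m), s(q))), s(s(p)))))
Right:  s(s(op(op(q, p), s(s(s(p))), s(op(s(q), s(m))))))
  Work inside:  op(op(q, p), s(s(s(p))), s(op(s(q), s(m))))
  Flatten:  op(q, p, s(s(s(p))), s(op(s(q), s(m))))
  Canonicalize subterm:  s(op(s(q), s(m)))  →  s(op(s(m), s(q)))
  Sort:  op(p, q, s(op(s(m), s(q))), s(s(s(p))))
  Rebuild:  s(s(op(p, q, s(op(s(m), s(q))), s(s(s(p))))))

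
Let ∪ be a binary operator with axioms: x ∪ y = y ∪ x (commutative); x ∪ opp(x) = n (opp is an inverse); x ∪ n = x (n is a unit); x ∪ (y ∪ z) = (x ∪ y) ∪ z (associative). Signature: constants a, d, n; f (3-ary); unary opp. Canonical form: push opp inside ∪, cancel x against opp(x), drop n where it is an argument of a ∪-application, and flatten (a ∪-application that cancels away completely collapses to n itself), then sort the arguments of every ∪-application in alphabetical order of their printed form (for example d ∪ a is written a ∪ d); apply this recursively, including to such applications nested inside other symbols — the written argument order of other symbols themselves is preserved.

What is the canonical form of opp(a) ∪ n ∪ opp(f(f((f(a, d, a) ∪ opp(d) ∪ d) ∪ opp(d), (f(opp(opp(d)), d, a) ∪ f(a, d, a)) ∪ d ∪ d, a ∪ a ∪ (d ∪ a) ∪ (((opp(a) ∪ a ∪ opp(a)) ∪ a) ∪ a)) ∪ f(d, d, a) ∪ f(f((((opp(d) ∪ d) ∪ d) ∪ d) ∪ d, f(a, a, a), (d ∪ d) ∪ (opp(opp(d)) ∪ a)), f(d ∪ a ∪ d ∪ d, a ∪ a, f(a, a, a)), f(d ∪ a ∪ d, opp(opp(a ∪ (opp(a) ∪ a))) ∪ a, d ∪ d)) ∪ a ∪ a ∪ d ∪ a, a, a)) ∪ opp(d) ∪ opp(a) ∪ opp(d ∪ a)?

Answer: opp(a) ∪ opp(a) ∪ opp(a) ∪ opp(d) ∪ opp(d) ∪ opp(f(a ∪ a ∪ a ∪ d ∪ f(d, d, a) ∪ f(f(a, d, a) ∪ opp(d), d ∪ d ∪ f(a, d, a) ∪ f(d, d, a), a ∪ a ∪ a ∪ a ∪ d) ∪ f(f(d ∪ d ∪ d, f(a, a, a), a ∪ d ∪ d ∪ d), f(a ∪ d ∪ d ∪ d, a ∪ a, f(a, a, a)), f(a ∪ d ∪ d, a ∪ a, d ∪ d)), a, a))

Derivation:
Push opp inside:  distribute opp over ∪ and collapse double opp
Combine occurrences:  opp(a) ∪ opp(a) ∪ opp(a) ∪ opp(f(a ∪ a ∪ a ∪ d ∪ f(d, d, a) ∪ f(f(a, d, a) ∪ opp(d), d ∪ d ∪ f(a, d, a) ∪ f(d, d, a), a ∪ a ∪ a ∪ a ∪ d) ∪ f(f(d ∪ d ∪ d, f(a, a, a), a ∪ d ∪ d ∪ d), f(a ∪ d ∪ d ∪ d, a ∪ a, f(a, a, a)), f(a ∪ d ∪ d, a ∪ a, d ∪ d)), a, a)) ∪ opp(d) ∪ opp(d)
Order the arguments:  opp(a) ∪ opp(a) ∪ opp(a) ∪ opp(d) ∪ opp(d) ∪ opp(f(a ∪ a ∪ a ∪ d ∪ f(d, d, a) ∪ f(f(a, d, a) ∪ opp(d), d ∪ d ∪ f(a, d, a) ∪ f(d, d, a), a ∪ a ∪ a ∪ a ∪ d) ∪ f(f(d ∪ d ∪ d, f(a, a, a), a ∪ d ∪ d ∪ d), f(a ∪ d ∪ d ∪ d, a ∪ a, f(a, a, a)), f(a ∪ d ∪ d, a ∪ a, d ∪ d)), a, a))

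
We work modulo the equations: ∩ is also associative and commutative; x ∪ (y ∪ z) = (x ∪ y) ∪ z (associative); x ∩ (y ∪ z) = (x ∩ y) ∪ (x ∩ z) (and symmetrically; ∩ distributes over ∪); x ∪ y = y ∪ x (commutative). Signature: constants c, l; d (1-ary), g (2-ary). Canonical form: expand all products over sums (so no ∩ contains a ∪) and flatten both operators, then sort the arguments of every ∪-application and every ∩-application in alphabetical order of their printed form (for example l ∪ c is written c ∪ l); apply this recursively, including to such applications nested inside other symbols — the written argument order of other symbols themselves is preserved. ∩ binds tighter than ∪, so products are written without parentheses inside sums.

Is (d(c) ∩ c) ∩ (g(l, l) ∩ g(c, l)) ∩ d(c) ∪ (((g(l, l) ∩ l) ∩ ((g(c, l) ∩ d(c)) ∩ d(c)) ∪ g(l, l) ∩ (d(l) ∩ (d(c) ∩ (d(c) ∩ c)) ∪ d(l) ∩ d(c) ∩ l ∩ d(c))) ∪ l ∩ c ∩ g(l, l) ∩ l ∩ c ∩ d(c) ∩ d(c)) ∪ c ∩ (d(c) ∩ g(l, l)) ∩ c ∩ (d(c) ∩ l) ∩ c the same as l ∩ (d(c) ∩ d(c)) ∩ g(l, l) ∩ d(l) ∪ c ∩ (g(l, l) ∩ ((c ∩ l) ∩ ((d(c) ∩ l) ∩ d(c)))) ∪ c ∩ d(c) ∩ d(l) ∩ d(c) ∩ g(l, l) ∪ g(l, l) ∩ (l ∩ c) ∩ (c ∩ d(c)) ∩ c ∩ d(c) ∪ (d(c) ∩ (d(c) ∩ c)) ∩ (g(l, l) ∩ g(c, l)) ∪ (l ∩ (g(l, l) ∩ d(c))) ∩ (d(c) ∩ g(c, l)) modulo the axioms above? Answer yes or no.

Answer: yes — both canonical forms are c ∩ c ∩ c ∩ d(c) ∩ d(c) ∩ g(l, l) ∩ l ∪ c ∩ c ∩ d(c) ∩ d(c) ∩ g(l, l) ∩ l ∩ l ∪ c ∩ d(c) ∩ d(c) ∩ d(l) ∩ g(l, l) ∪ c ∩ d(c) ∩ d(c) ∩ g(c, l) ∩ g(l, l) ∪ d(c) ∩ d(c) ∩ d(l) ∩ g(l, l) ∩ l ∪ d(c) ∩ d(c) ∩ g(c, l) ∩ g(l, l) ∩ l

Derivation:
Left:  (d(c) ∩ c) ∩ (g(l, l) ∩ g(c, l)) ∩ d(c) ∪ (((g(l, l) ∩ l) ∩ ((g(c, l) ∩ d(c)) ∩ d(c)) ∪ g(l, l) ∩ (d(l) ∩ (d(c) ∩ (d(c) ∩ c)) ∪ d(l) ∩ d(c) ∩ l ∩ d(c))) ∪ l ∩ c ∩ g(l, l) ∩ l ∩ c ∩ d(c) ∩ d(c)) ∪ c ∩ (d(c) ∩ g(l, l)) ∩ c ∩ (d(c) ∩ l) ∩ c
  Distribute:  c ∩ d(c) ∩ d(c) ∩ g(c, l) ∩ g(l, l) ∪ d(c) ∩ d(c) ∩ g(c, l) ∩ g(l, l) ∩ l ∪ c ∩ d(c) ∩ d(c) ∩ d(l) ∩ g(l, l) ∪ d(c) ∩ d(c) ∩ d(l) ∩ g(l, l) ∩ l ∪ c ∩ c ∩ d(c) ∩ d(c) ∩ g(l, l) ∩ l ∩ l ∪ c ∩ c ∩ c ∩ d(c) ∩ d(c) ∩ g(l, l) ∩ l
  Sort arguments:  c ∩ c ∩ c ∩ d(c) ∩ d(c) ∩ g(l, l) ∩ l ∪ c ∩ c ∩ d(c) ∩ d(c) ∩ g(l, l) ∩ l ∩ l ∪ c ∩ d(c) ∩ d(c) ∩ d(l) ∩ g(l, l) ∪ c ∩ d(c) ∩ d(c) ∩ g(c, l) ∩ g(l, l) ∪ d(c) ∩ d(c) ∩ d(l) ∩ g(l, l) ∩ l ∪ d(c) ∩ d(c) ∩ g(c, l) ∩ g(l, l) ∩ l
Right:  l ∩ (d(c) ∩ d(c)) ∩ g(l, l) ∩ d(l) ∪ c ∩ (g(l, l) ∩ ((c ∩ l) ∩ ((d(c) ∩ l) ∩ d(c)))) ∪ c ∩ d(c) ∩ d(l) ∩ d(c) ∩ g(l, l) ∪ g(l, l) ∩ (l ∩ c) ∩ (c ∩ d(c)) ∩ c ∩ d(c) ∪ (d(c) ∩ (d(c) ∩ c)) ∩ (g(l, l) ∩ g(c, l)) ∪ (l ∩ (g(l, l) ∩ d(c))) ∩ (d(c) ∩ g(c, l))
  Un-nest:  d(c) ∩ d(c) ∩ d(l) ∩ g(l, l) ∩ l ∪ c ∩ c ∩ d(c) ∩ d(c) ∩ g(l, l) ∩ l ∩ l ∪ c ∩ d(c) ∩ d(c) ∩ d(l) ∩ g(l, l) ∪ c ∩ c ∩ c ∩ d(c) ∩ d(c) ∩ g(l, l) ∩ l ∪ c ∩ d(c) ∩ d(c) ∩ g(c, l) ∩ g(l, l) ∪ d(c) ∩ d(c) ∩ g(c, l) ∩ g(l, l) ∩ l
  Sort arguments:  c ∩ c ∩ c ∩ d(c) ∩ d(c) ∩ g(l, l) ∩ l ∪ c ∩ c ∩ d(c) ∩ d(c) ∩ g(l, l) ∩ l ∩ l ∪ c ∩ d(c) ∩ d(c) ∩ d(l) ∩ g(l, l) ∪ c ∩ d(c) ∩ d(c) ∩ g(c, l) ∩ g(l, l) ∪ d(c) ∩ d(c) ∩ d(l) ∩ g(l, l) ∩ l ∪ d(c) ∩ d(c) ∩ g(c, l) ∩ g(l, l) ∩ l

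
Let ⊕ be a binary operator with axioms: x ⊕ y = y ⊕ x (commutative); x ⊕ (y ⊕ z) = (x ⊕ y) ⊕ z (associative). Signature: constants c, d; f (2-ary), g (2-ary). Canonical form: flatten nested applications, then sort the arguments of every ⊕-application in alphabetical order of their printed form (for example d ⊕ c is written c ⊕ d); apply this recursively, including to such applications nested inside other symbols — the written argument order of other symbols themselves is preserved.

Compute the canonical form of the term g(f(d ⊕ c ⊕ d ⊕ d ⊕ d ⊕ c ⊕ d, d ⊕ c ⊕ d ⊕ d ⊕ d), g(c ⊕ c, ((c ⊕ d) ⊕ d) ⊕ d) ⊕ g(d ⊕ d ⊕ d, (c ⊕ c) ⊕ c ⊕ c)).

Descend into:  g(c ⊕ c, ((c ⊕ d) ⊕ d) ⊕ d) ⊕ g(d ⊕ d ⊕ d, (c ⊕ c) ⊕ c ⊕ c)
Simplify inside:  g(c ⊕ c, ((c ⊕ d) ⊕ d) ⊕ d)  →  g(c ⊕ c, c ⊕ d ⊕ d ⊕ d)
Inside:  g(d ⊕ d ⊕ d, (c ⊕ c) ⊕ c ⊕ c)  →  g(d ⊕ d ⊕ d, c ⊕ c ⊕ c ⊕ c)
Order the arguments:  g(c ⊕ c, c ⊕ d ⊕ d ⊕ d) ⊕ g(d ⊕ d ⊕ d, c ⊕ c ⊕ c ⊕ c)
Put back:  g(f(c ⊕ c ⊕ d ⊕ d ⊕ d ⊕ d ⊕ d, c ⊕ d ⊕ d ⊕ d ⊕ d), g(c ⊕ c, c ⊕ d ⊕ d ⊕ d) ⊕ g(d ⊕ d ⊕ d, c ⊕ c ⊕ c ⊕ c))

Answer: g(f(c ⊕ c ⊕ d ⊕ d ⊕ d ⊕ d ⊕ d, c ⊕ d ⊕ d ⊕ d ⊕ d), g(c ⊕ c, c ⊕ d ⊕ d ⊕ d) ⊕ g(d ⊕ d ⊕ d, c ⊕ c ⊕ c ⊕ c))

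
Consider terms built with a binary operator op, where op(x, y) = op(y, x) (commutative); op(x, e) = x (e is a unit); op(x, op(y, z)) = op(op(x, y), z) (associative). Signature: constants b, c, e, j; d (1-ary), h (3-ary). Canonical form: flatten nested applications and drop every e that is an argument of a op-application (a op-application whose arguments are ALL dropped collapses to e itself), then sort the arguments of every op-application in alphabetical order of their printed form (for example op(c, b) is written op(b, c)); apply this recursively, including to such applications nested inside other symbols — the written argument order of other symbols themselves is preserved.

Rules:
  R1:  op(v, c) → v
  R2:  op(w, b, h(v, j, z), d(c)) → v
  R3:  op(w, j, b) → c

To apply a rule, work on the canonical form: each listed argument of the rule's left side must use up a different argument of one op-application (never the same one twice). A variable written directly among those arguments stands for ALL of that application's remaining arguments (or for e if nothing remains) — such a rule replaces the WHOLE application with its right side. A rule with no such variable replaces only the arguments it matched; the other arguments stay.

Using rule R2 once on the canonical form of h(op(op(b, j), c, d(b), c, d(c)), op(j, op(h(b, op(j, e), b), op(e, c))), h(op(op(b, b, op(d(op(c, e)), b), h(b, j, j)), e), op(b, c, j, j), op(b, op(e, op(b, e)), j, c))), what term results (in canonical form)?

Answer: h(op(b, c, c, d(b), d(c), j), op(c, h(b, j, b), j), h(b, op(b, c, j, j), op(b, b, c, j)))

Derivation:
Canonical form:  h(op(b, c, c, d(b), d(c), j), op(c, h(b, j, b), j), h(op(b, b, b, d(c), h(b, j, j)), op(b, c, j, j), op(b, b, c, j)))
Match R2:  consume b, d(c), h(b, j, j);  v := b, w := op(b, b), z := j
Every leftover argument binds to the variable; the entire application is replaced.
New term:  h(op(b, c, c, d(b), d(c), j), op(c, h(b, j, b), j), h(b, op(b, c, j, j), op(b, b, c, j)))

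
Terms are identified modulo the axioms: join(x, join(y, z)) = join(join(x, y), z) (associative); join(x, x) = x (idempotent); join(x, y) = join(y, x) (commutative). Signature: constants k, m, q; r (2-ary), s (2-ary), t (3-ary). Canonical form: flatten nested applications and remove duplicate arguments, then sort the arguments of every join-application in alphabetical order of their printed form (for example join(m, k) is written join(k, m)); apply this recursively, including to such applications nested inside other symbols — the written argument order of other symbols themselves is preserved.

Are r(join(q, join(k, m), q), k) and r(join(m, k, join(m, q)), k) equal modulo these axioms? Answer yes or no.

Left:  r(join(q, join(k, m), q), k)
  Work inside:  join(q, join(k, m), q)
  Merge nested applications:  join(q, k, m, q)
  Deduplicate:  drop duplicate q
  Sort:  join(k, m, q)
  Rebuild:  r(join(k, m, q), k)
Right:  r(join(m, k, join(m, q)), k)
  Focus inside:  join(m, k, join(m, q))
  Merge nested applications:  join(m, k, m, q)
  Idempotence:  drop duplicate m
  Sort arguments:  join(k, m, q)
  Reassemble:  r(join(k, m, q), k)

Answer: yes — both canonical forms are r(join(k, m, q), k)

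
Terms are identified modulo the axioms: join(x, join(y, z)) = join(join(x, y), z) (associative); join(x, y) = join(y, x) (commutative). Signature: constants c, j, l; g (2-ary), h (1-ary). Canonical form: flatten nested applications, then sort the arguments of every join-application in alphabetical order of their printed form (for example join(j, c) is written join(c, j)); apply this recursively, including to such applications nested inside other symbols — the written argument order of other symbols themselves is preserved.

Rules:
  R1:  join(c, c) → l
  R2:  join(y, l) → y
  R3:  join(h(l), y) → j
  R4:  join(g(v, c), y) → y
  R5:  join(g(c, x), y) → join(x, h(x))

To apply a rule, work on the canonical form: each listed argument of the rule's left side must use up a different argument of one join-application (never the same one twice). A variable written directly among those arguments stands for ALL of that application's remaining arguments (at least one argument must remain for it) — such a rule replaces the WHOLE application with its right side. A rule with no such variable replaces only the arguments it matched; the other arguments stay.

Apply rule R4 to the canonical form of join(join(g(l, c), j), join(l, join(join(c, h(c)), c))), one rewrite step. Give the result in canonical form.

Canonical form:  join(c, c, g(l, c), h(c), j, l)
Match R4:  consume g(l, c);  v := l, y := join(c, c, h(c), j, l)
Every leftover argument binds to the variable; the entire application is replaced.
Giving:  join(c, c, h(c), j, l)

Answer: join(c, c, h(c), j, l)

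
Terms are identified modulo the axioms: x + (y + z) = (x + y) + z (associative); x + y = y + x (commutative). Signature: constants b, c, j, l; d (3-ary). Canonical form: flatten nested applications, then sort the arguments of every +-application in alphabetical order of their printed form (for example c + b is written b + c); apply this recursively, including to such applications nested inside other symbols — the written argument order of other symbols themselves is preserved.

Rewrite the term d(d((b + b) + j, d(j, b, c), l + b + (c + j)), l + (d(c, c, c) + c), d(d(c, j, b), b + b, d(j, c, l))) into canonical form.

Answer: d(d(b + b + j, d(j, b, c), b + c + j + l), c + d(c, c, c) + l, d(d(c, j, b), b + b, d(j, c, l)))

Derivation:
Work inside:  l + (d(c, c, c) + c)
Merge nested applications:  l + d(c, c, c) + c
Sort:  c + d(c, c, c) + l
Reassemble:  d(d(b + b + j, d(j, b, c), b + c + j + l), c + d(c, c, c) + l, d(d(c, j, b), b + b, d(j, c, l)))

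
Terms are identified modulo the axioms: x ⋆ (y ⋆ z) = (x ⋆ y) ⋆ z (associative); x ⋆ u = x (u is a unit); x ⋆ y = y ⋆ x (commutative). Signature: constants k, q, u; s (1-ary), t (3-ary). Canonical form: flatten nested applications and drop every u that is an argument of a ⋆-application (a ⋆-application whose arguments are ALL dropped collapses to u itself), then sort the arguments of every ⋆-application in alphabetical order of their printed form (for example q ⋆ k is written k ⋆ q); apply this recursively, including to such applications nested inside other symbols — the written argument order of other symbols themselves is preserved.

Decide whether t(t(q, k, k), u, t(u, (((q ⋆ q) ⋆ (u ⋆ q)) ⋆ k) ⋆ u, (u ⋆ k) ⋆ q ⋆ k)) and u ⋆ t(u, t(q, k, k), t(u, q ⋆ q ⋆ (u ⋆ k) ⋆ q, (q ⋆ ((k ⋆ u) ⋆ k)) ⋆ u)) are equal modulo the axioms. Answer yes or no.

Answer: no — t(t(q, k, k), u, t(u, k ⋆ q ⋆ q ⋆ q, k ⋆ k ⋆ q)) vs t(u, t(q, k, k), t(u, k ⋆ q ⋆ q ⋆ q, k ⋆ k ⋆ q))

Derivation:
Left:  t(t(q, k, k), u, t(u, (((q ⋆ q) ⋆ (u ⋆ q)) ⋆ k) ⋆ u, (u ⋆ k) ⋆ q ⋆ k))
  Descend into:  (((q ⋆ q) ⋆ (u ⋆ q)) ⋆ k) ⋆ u
  Un-nest:  q ⋆ q ⋆ u ⋆ q ⋆ k ⋆ u
  Unit:  drop u (×2)
  Sort arguments:  k ⋆ q ⋆ q ⋆ q
  Put back:  t(t(q, k, k), u, t(u, k ⋆ q ⋆ q ⋆ q, k ⋆ k ⋆ q))
Right:  u ⋆ t(u, t(q, k, k), t(u, q ⋆ q ⋆ (u ⋆ k) ⋆ q, (q ⋆ ((k ⋆ u) ⋆ k)) ⋆ u))
  Simplify inside:  t(u, t(q, k, k), t(u, q ⋆ q ⋆ (u ⋆ k) ⋆ q, (q ⋆ ((k ⋆ u) ⋆ k)) ⋆ u))  →  t(u, t(q, k, k), t(u, k ⋆ q ⋆ q ⋆ q, k ⋆ k ⋆ q))
  Drop the unit:  drop u
  Sort arguments:  t(u, t(q, k, k), t(u, k ⋆ q ⋆ q ⋆ q, k ⋆ k ⋆ q))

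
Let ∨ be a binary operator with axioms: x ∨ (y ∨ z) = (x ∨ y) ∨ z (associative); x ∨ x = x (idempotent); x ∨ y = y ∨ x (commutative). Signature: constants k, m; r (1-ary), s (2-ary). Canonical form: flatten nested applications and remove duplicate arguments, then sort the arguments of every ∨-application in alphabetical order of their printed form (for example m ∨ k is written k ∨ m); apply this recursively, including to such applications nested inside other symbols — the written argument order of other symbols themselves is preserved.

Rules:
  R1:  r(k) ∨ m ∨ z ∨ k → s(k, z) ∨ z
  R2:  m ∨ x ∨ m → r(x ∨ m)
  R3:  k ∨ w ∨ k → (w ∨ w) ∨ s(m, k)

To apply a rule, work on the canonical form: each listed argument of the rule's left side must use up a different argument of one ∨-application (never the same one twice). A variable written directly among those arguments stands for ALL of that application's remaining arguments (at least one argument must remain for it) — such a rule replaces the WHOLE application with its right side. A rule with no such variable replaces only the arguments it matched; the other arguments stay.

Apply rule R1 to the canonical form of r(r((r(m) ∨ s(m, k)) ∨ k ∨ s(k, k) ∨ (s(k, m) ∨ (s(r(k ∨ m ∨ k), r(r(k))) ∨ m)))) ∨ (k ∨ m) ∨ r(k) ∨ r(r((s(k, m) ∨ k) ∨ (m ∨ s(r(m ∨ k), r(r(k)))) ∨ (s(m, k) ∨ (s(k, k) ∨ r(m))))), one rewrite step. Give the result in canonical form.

Canonical form:  k ∨ m ∨ r(k) ∨ r(r(k ∨ m ∨ r(m) ∨ s(k, k) ∨ s(k, m) ∨ s(m, k) ∨ s(r(k ∨ m), r(r(k)))))
Match R1:  consume k, m, r(k);  z := r(r(k ∨ m ∨ r(m) ∨ s(k, k) ∨ s(k, m) ∨ s(m, k) ∨ s(r(k ∨ m), r(r(k)))))
The variable takes the whole remainder — replace the entire application.
Giving:  r(r(k ∨ m ∨ r(m) ∨ s(k, k) ∨ s(k, m) ∨ s(m, k) ∨ s(r(k ∨ m), r(r(k))))) ∨ s(k, r(r(k ∨ m ∨ r(m) ∨ s(k, k) ∨ s(k, m) ∨ s(m, k) ∨ s(r(k ∨ m), r(r(k))))))

Answer: r(r(k ∨ m ∨ r(m) ∨ s(k, k) ∨ s(k, m) ∨ s(m, k) ∨ s(r(k ∨ m), r(r(k))))) ∨ s(k, r(r(k ∨ m ∨ r(m) ∨ s(k, k) ∨ s(k, m) ∨ s(m, k) ∨ s(r(k ∨ m), r(r(k))))))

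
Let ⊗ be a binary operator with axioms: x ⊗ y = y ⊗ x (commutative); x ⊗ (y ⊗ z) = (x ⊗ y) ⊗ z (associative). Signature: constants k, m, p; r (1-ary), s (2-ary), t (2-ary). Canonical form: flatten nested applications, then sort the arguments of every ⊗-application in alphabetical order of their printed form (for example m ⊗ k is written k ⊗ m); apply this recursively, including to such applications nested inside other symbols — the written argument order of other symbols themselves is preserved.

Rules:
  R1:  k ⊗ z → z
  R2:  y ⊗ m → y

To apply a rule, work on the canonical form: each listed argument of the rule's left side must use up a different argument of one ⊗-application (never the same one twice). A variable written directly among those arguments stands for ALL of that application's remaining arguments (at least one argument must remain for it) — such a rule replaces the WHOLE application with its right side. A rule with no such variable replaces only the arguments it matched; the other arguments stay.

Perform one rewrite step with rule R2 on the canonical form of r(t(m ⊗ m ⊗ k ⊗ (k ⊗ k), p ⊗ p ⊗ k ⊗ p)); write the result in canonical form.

Answer: r(t(k ⊗ k ⊗ k ⊗ m, k ⊗ p ⊗ p ⊗ p))

Derivation:
Canonical form:  r(t(k ⊗ k ⊗ k ⊗ m ⊗ m, k ⊗ p ⊗ p ⊗ p))
R2 matches:  uses m;  y := k ⊗ k ⊗ k ⊗ m
The variable takes the whole remainder — replace the entire application.
New term:  r(t(k ⊗ k ⊗ k ⊗ m, k ⊗ p ⊗ p ⊗ p))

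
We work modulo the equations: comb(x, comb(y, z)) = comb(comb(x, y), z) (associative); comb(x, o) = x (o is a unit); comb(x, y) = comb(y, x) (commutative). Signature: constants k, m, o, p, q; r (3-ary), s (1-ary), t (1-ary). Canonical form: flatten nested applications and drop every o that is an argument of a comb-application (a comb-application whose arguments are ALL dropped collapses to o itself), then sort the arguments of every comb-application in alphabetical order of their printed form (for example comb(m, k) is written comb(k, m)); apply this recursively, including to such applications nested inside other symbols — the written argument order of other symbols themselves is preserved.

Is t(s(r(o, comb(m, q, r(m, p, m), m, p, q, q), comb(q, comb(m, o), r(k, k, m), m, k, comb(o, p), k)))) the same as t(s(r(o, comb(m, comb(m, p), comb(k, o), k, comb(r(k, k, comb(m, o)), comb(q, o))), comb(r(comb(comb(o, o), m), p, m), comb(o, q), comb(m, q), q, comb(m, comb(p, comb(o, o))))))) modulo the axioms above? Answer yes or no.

Answer: no — t(s(r(o, comb(m, m, p, q, q, q, r(m, p, m)), comb(k, k, m, m, p, q, r(k, k, m))))) vs t(s(r(o, comb(k, k, m, m, p, q, r(k, k, m)), comb(m, m, p, q, q, q, r(m, p, m)))))

Derivation:
Left:  t(s(r(o, comb(m, q, r(m, p, m), m, p, q, q), comb(q, comb(m, o), r(k, k, m), m, k, comb(o, p), k))))
  Focus inside:  comb(q, comb(m, o), r(k, k, m), m, k, comb(o, p), k)
  Flatten:  comb(q, m, o, r(k, k, m), m, k, o, p, k)
  Drop the unit:  drop o (×2)
  Order the arguments:  comb(k, k, m, m, p, q, r(k, k, m))
  Rebuild:  t(s(r(o, comb(m, m, p, q, q, q, r(m, p, m)), comb(k, k, m, m, p, q, r(k, k, m)))))
Right:  t(s(r(o, comb(m, comb(m, p), comb(k, o), k, comb(r(k, k, comb(m, o)), comb(q, o))), comb(r(comb(comb(o, o), m), p, m), comb(o, q), comb(m, q), q, comb(m, comb(p, comb(o, o)))))))
  Work inside:  comb(r(comb(comb(o, o), m), p, m), comb(o, q), comb(m, q), q, comb(m, comb(p, comb(o, o))))
  Flatten:  comb(r(comb(comb(o, o), m), p, m), o, q, m, q, q, m, p, o, o)
  Canonicalize subterm:  r(comb(comb(o, o), m), p, m)  →  r(m, p, m)
  Drop the unit:  drop o (×3)
  Sort:  comb(m, m, p, q, q, q, r(m, p, m))
  Rebuild:  t(s(r(o, comb(k, k, m, m, p, q, r(k, k, m)), comb(m, m, p, q, q, q, r(m, p, m)))))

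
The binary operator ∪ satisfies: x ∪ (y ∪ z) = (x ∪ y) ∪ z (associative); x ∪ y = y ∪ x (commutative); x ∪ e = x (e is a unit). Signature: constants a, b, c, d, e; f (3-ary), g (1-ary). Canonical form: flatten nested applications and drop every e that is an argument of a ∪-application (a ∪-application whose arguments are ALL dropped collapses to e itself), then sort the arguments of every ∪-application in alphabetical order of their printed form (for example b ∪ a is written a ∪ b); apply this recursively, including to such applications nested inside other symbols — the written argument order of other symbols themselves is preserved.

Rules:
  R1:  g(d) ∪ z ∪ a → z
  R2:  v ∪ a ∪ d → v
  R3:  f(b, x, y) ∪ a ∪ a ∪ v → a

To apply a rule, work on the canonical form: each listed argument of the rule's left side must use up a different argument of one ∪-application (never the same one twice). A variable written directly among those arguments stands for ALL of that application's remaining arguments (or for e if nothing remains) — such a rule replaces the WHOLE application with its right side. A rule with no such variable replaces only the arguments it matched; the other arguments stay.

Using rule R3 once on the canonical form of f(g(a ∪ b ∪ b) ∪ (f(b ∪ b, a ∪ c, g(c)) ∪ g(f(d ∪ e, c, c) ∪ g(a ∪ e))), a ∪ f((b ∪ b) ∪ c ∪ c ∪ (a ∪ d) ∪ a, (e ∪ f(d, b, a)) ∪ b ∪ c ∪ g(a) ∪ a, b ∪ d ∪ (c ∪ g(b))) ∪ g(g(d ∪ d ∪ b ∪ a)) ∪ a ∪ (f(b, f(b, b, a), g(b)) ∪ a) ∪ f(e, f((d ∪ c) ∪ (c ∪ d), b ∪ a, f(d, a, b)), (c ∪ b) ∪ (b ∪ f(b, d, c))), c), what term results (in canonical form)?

Canonical form:  f(f(b ∪ b, a ∪ c, g(c)) ∪ g(a ∪ b ∪ b) ∪ g(f(d, c, c) ∪ g(a)), a ∪ a ∪ a ∪ f(a ∪ a ∪ b ∪ b ∪ c ∪ c ∪ d, a ∪ b ∪ c ∪ f(d, b, a) ∪ g(a), b ∪ c ∪ d ∪ g(b)) ∪ f(b, f(b, b, a), g(b)) ∪ f(e, f(c ∪ c ∪ d ∪ d, a ∪ b, f(d, a, b)), b ∪ b ∪ c ∪ f(b, d, c)) ∪ g(g(a ∪ b ∪ d ∪ d)), c)
R3 matches:  uses a, a, f(b, f(b, b, a), g(b));  v := a ∪ f(a ∪ a ∪ b ∪ b ∪ c ∪ c ∪ d, a ∪ b ∪ c ∪ f(d, b, a) ∪ g(a), b ∪ c ∪ d ∪ g(b)) ∪ f(e, f(c ∪ c ∪ d ∪ d, a ∪ b, f(d, a, b)), b ∪ b ∪ c ∪ f(b, d, c)) ∪ g(g(a ∪ b ∪ d ∪ d)), x := f(b, b, a), y := g(b)
The extension variable absorbs all remaining arguments, so the whole application is rewritten.
Giving:  f(f(b ∪ b, a ∪ c, g(c)) ∪ g(a ∪ b ∪ b) ∪ g(f(d, c, c) ∪ g(a)), a, c)

Answer: f(f(b ∪ b, a ∪ c, g(c)) ∪ g(a ∪ b ∪ b) ∪ g(f(d, c, c) ∪ g(a)), a, c)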